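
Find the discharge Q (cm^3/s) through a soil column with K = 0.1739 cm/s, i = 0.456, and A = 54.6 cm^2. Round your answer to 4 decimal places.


Step 1: Apply Darcy's law: Q = K * i * A
Step 2: Q = 0.1739 * 0.456 * 54.6
Step 3: Q = 4.3297 cm^3/s

4.3297


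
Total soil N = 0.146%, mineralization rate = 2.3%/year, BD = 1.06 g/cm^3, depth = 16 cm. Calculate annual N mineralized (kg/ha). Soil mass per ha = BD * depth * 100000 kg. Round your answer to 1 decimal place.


Step 1: Soil mass per ha = BD * depth * 100000 = 1.06 * 16 * 100000 = 1696000 kg
Step 2: Total N pool = soil mass * N%/100 = 1696000 * 0.146/100 = 2476.16 kg/ha
Step 3: N mineralized = N pool * rate%/100 = 2476.16 * 2.3/100 = 57.0 kg/ha/yr

57.0


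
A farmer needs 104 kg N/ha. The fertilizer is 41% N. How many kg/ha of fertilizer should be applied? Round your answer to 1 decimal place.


Step 1: Fertilizer rate = target N / (N content / 100)
Step 2: Rate = 104 / (41 / 100)
Step 3: Rate = 104 / 0.41
Step 4: Rate = 253.7 kg/ha

253.7


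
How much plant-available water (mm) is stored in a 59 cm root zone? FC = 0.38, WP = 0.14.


Step 1: Available water = (FC - WP) * depth * 10
Step 2: AW = (0.38 - 0.14) * 59 * 10
Step 3: AW = 0.24 * 59 * 10
Step 4: AW = 141.6 mm

141.6


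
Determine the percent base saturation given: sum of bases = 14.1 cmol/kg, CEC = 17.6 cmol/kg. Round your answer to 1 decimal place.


Step 1: BS = 100 * (sum of bases) / CEC
Step 2: BS = 100 * 14.1 / 17.6
Step 3: BS = 80.1%

80.1


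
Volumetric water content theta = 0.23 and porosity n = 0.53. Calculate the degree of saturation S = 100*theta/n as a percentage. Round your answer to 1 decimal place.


Step 1: S = 100 * theta_v / n
Step 2: S = 100 * 0.23 / 0.53
Step 3: S = 43.4%

43.4


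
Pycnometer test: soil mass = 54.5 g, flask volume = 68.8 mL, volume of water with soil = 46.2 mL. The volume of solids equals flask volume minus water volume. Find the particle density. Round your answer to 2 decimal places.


Step 1: Volume of solids = flask volume - water volume with soil
Step 2: V_solids = 68.8 - 46.2 = 22.6 mL
Step 3: Particle density = mass / V_solids = 54.5 / 22.6 = 2.41 g/cm^3

2.41


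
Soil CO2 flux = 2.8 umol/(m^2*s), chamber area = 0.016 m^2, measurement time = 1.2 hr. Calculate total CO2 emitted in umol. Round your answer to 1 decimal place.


Step 1: Convert time to seconds: 1.2 hr * 3600 = 4320.0 s
Step 2: Total = flux * area * time_s
Step 3: Total = 2.8 * 0.016 * 4320.0
Step 4: Total = 193.5 umol

193.5


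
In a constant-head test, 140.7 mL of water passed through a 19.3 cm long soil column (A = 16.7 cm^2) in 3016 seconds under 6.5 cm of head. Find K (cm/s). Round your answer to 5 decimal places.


Step 1: K = Q * L / (A * t * h)
Step 2: Numerator = 140.7 * 19.3 = 2715.51
Step 3: Denominator = 16.7 * 3016 * 6.5 = 327386.8
Step 4: K = 2715.51 / 327386.8 = 0.00829 cm/s

0.00829


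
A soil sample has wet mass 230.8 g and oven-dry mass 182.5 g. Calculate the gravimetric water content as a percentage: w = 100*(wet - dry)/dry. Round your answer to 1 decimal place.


Step 1: Water mass = wet - dry = 230.8 - 182.5 = 48.3 g
Step 2: w = 100 * water mass / dry mass
Step 3: w = 100 * 48.3 / 182.5 = 26.5%

26.5


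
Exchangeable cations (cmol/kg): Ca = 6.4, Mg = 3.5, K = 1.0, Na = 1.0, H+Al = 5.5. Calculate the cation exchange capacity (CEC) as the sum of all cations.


Step 1: CEC = Ca + Mg + K + Na + (H+Al)
Step 2: CEC = 6.4 + 3.5 + 1.0 + 1.0 + 5.5
Step 3: CEC = 17.4 cmol/kg

17.4


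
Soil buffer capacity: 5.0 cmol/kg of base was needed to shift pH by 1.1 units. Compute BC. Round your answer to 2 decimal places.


Step 1: BC = change in base / change in pH
Step 2: BC = 5.0 / 1.1
Step 3: BC = 4.55 cmol/(kg*pH unit)

4.55


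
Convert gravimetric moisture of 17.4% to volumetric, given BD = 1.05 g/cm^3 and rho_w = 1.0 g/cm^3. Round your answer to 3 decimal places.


Step 1: theta = (w / 100) * BD / rho_w
Step 2: theta = (17.4 / 100) * 1.05 / 1.0
Step 3: theta = 0.174 * 1.05
Step 4: theta = 0.183

0.183


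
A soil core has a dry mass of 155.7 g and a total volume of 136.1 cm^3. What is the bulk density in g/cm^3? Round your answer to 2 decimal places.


Step 1: Identify the formula: BD = dry mass / volume
Step 2: Substitute values: BD = 155.7 / 136.1
Step 3: BD = 1.14 g/cm^3

1.14


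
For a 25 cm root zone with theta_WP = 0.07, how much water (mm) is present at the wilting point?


Step 1: Water (mm) = theta_WP * depth * 10
Step 2: Water = 0.07 * 25 * 10
Step 3: Water = 17.5 mm

17.5


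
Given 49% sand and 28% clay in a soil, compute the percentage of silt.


Step 1: sand + silt + clay = 100%
Step 2: silt = 100 - sand - clay
Step 3: silt = 100 - 49 - 28
Step 4: silt = 23%

23


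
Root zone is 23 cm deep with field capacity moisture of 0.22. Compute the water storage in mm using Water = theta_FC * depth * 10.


Step 1: Water (mm) = theta_FC * depth (cm) * 10
Step 2: Water = 0.22 * 23 * 10
Step 3: Water = 50.6 mm

50.6


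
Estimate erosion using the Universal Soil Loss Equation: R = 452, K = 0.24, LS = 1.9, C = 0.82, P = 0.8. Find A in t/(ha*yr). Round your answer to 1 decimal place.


Step 1: A = R * K * LS * C * P
Step 2: R * K = 452 * 0.24 = 108.48
Step 3: (R*K) * LS = 108.48 * 1.9 = 206.112
Step 4: * C * P = 206.112 * 0.82 * 0.8 = 135.2
Step 5: A = 135.2 t/(ha*yr)

135.2


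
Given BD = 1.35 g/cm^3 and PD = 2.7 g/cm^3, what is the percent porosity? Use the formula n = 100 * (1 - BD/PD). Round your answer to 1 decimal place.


Step 1: Formula: n = 100 * (1 - BD / PD)
Step 2: n = 100 * (1 - 1.35 / 2.7)
Step 3: n = 100 * (1 - 0.5)
Step 4: n = 50.0%

50.0


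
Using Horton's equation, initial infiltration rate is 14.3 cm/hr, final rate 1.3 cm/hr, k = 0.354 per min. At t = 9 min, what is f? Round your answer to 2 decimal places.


Step 1: f = fc + (f0 - fc) * exp(-k * t)
Step 2: exp(-0.354 * 9) = 0.041337
Step 3: f = 1.3 + (14.3 - 1.3) * 0.041337
Step 4: f = 1.3 + 13.0 * 0.041337
Step 5: f = 1.84 cm/hr

1.84


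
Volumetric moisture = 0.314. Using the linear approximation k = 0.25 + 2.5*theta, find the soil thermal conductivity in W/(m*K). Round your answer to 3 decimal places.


Step 1: k = 0.25 + 2.5 * theta
Step 2: k = 0.25 + 2.5 * 0.314
Step 3: k = 0.25 + 0.785
Step 4: k = 1.035 W/(m*K)

1.035


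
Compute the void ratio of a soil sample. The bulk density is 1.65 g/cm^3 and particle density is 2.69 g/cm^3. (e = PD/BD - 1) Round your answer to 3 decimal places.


Step 1: e = PD / BD - 1
Step 2: e = 2.69 / 1.65 - 1
Step 3: e = 1.6303 - 1
Step 4: e = 0.63

0.63


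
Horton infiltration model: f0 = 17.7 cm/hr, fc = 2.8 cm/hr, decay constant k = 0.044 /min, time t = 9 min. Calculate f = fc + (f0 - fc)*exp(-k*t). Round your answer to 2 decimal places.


Step 1: f = fc + (f0 - fc) * exp(-k * t)
Step 2: exp(-0.044 * 9) = 0.673007
Step 3: f = 2.8 + (17.7 - 2.8) * 0.673007
Step 4: f = 2.8 + 14.9 * 0.673007
Step 5: f = 12.83 cm/hr

12.83


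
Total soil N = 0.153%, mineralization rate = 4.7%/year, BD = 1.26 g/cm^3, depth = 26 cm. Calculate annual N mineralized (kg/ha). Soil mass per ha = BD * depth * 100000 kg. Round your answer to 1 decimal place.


Step 1: Soil mass per ha = BD * depth * 100000 = 1.26 * 26 * 100000 = 3276000 kg
Step 2: Total N pool = soil mass * N%/100 = 3276000 * 0.153/100 = 5012.28 kg/ha
Step 3: N mineralized = N pool * rate%/100 = 5012.28 * 4.7/100 = 235.6 kg/ha/yr

235.6


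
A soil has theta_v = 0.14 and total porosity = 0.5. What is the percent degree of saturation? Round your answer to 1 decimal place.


Step 1: S = 100 * theta_v / n
Step 2: S = 100 * 0.14 / 0.5
Step 3: S = 28.0%

28.0


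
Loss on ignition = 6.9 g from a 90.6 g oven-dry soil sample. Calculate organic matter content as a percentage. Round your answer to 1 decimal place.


Step 1: OM% = 100 * LOI / sample mass
Step 2: OM = 100 * 6.9 / 90.6
Step 3: OM = 7.6%

7.6


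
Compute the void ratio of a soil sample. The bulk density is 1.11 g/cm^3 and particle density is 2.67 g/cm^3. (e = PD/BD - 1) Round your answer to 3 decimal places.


Step 1: e = PD / BD - 1
Step 2: e = 2.67 / 1.11 - 1
Step 3: e = 2.40541 - 1
Step 4: e = 1.405

1.405


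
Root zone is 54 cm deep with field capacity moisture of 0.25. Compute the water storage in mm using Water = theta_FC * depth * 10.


Step 1: Water (mm) = theta_FC * depth (cm) * 10
Step 2: Water = 0.25 * 54 * 10
Step 3: Water = 135.0 mm

135.0


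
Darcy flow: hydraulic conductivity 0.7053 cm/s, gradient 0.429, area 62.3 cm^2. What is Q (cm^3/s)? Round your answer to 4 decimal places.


Step 1: Apply Darcy's law: Q = K * i * A
Step 2: Q = 0.7053 * 0.429 * 62.3
Step 3: Q = 18.8503 cm^3/s

18.8503


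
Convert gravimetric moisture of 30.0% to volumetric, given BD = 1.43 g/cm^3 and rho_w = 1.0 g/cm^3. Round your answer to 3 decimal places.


Step 1: theta = (w / 100) * BD / rho_w
Step 2: theta = (30.0 / 100) * 1.43 / 1.0
Step 3: theta = 0.3 * 1.43
Step 4: theta = 0.429

0.429


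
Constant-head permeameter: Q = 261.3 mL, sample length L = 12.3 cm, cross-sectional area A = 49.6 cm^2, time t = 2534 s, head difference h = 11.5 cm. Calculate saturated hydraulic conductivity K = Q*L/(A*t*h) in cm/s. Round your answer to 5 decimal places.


Step 1: K = Q * L / (A * t * h)
Step 2: Numerator = 261.3 * 12.3 = 3213.99
Step 3: Denominator = 49.6 * 2534 * 11.5 = 1445393.6
Step 4: K = 3213.99 / 1445393.6 = 0.00222 cm/s

0.00222


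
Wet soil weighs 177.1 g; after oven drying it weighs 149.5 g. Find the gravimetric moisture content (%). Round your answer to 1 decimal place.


Step 1: Water mass = wet - dry = 177.1 - 149.5 = 27.6 g
Step 2: w = 100 * water mass / dry mass
Step 3: w = 100 * 27.6 / 149.5 = 18.5%

18.5


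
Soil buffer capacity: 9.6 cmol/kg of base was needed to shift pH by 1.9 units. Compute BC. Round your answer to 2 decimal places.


Step 1: BC = change in base / change in pH
Step 2: BC = 9.6 / 1.9
Step 3: BC = 5.05 cmol/(kg*pH unit)

5.05


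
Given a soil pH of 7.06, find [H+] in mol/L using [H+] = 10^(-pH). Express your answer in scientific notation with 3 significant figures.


Step 1: [H+] = 10^(-pH)
Step 2: [H+] = 10^(-7.06)
Step 3: [H+] = 8.71e-08 mol/L

8.71e-08


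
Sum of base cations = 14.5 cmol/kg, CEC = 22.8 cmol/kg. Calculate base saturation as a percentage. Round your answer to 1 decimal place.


Step 1: BS = 100 * (sum of bases) / CEC
Step 2: BS = 100 * 14.5 / 22.8
Step 3: BS = 63.6%

63.6


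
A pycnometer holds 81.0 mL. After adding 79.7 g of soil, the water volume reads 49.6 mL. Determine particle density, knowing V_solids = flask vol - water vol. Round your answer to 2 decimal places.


Step 1: Volume of solids = flask volume - water volume with soil
Step 2: V_solids = 81.0 - 49.6 = 31.4 mL
Step 3: Particle density = mass / V_solids = 79.7 / 31.4 = 2.54 g/cm^3

2.54


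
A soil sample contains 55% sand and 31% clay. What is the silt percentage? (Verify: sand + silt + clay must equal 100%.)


Step 1: sand + silt + clay = 100%
Step 2: silt = 100 - sand - clay
Step 3: silt = 100 - 55 - 31
Step 4: silt = 14%

14


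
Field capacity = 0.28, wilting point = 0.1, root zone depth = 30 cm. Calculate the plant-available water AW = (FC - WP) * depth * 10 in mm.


Step 1: Available water = (FC - WP) * depth * 10
Step 2: AW = (0.28 - 0.1) * 30 * 10
Step 3: AW = 0.18 * 30 * 10
Step 4: AW = 54.0 mm

54.0


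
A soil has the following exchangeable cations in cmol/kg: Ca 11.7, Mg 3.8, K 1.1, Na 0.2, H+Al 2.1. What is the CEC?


Step 1: CEC = Ca + Mg + K + Na + (H+Al)
Step 2: CEC = 11.7 + 3.8 + 1.1 + 0.2 + 2.1
Step 3: CEC = 18.9 cmol/kg

18.9


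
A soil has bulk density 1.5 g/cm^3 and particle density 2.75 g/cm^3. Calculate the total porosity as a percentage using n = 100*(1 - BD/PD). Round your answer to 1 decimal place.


Step 1: Formula: n = 100 * (1 - BD / PD)
Step 2: n = 100 * (1 - 1.5 / 2.75)
Step 3: n = 100 * (1 - 0.54545)
Step 4: n = 45.5%

45.5


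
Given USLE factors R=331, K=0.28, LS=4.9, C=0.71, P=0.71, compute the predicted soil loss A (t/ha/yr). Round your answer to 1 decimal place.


Step 1: A = R * K * LS * C * P
Step 2: R * K = 331 * 0.28 = 92.68
Step 3: (R*K) * LS = 92.68 * 4.9 = 454.132
Step 4: * C * P = 454.132 * 0.71 * 0.71 = 228.9
Step 5: A = 228.9 t/(ha*yr)

228.9


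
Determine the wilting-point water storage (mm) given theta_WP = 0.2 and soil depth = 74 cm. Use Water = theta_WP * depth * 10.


Step 1: Water (mm) = theta_WP * depth * 10
Step 2: Water = 0.2 * 74 * 10
Step 3: Water = 148.0 mm

148.0


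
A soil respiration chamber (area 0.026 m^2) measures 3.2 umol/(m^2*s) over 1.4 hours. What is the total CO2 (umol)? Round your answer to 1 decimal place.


Step 1: Convert time to seconds: 1.4 hr * 3600 = 5040.0 s
Step 2: Total = flux * area * time_s
Step 3: Total = 3.2 * 0.026 * 5040.0
Step 4: Total = 419.3 umol

419.3


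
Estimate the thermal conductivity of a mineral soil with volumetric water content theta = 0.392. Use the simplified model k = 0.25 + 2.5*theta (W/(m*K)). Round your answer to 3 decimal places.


Step 1: k = 0.25 + 2.5 * theta
Step 2: k = 0.25 + 2.5 * 0.392
Step 3: k = 0.25 + 0.98
Step 4: k = 1.23 W/(m*K)

1.23


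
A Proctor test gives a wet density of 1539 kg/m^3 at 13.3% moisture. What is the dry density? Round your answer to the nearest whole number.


Step 1: Dry density = wet density / (1 + w/100)
Step 2: Dry density = 1539 / (1 + 13.3/100)
Step 3: Dry density = 1539 / 1.133
Step 4: Dry density = 1358 kg/m^3

1358


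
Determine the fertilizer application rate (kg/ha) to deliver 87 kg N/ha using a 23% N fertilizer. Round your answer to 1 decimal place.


Step 1: Fertilizer rate = target N / (N content / 100)
Step 2: Rate = 87 / (23 / 100)
Step 3: Rate = 87 / 0.23
Step 4: Rate = 378.3 kg/ha

378.3


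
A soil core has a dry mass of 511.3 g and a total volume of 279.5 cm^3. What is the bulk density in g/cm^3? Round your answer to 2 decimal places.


Step 1: Identify the formula: BD = dry mass / volume
Step 2: Substitute values: BD = 511.3 / 279.5
Step 3: BD = 1.83 g/cm^3

1.83


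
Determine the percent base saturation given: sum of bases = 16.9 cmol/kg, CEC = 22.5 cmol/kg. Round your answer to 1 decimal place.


Step 1: BS = 100 * (sum of bases) / CEC
Step 2: BS = 100 * 16.9 / 22.5
Step 3: BS = 75.1%

75.1


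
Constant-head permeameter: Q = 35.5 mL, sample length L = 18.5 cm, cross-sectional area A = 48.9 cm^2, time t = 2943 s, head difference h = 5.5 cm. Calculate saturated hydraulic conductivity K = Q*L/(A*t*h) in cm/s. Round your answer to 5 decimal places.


Step 1: K = Q * L / (A * t * h)
Step 2: Numerator = 35.5 * 18.5 = 656.75
Step 3: Denominator = 48.9 * 2943 * 5.5 = 791519.85
Step 4: K = 656.75 / 791519.85 = 0.00083 cm/s

0.00083


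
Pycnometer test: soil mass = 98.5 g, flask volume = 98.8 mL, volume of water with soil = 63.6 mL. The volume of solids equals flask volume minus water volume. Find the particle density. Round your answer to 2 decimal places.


Step 1: Volume of solids = flask volume - water volume with soil
Step 2: V_solids = 98.8 - 63.6 = 35.2 mL
Step 3: Particle density = mass / V_solids = 98.5 / 35.2 = 2.8 g/cm^3

2.8


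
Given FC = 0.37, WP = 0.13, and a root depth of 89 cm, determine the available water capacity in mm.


Step 1: Available water = (FC - WP) * depth * 10
Step 2: AW = (0.37 - 0.13) * 89 * 10
Step 3: AW = 0.24 * 89 * 10
Step 4: AW = 213.6 mm

213.6


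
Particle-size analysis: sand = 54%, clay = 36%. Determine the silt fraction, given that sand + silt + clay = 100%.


Step 1: sand + silt + clay = 100%
Step 2: silt = 100 - sand - clay
Step 3: silt = 100 - 54 - 36
Step 4: silt = 10%

10


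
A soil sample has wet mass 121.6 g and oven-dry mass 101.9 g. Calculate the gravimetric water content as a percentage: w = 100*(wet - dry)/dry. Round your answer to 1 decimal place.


Step 1: Water mass = wet - dry = 121.6 - 101.9 = 19.7 g
Step 2: w = 100 * water mass / dry mass
Step 3: w = 100 * 19.7 / 101.9 = 19.3%

19.3


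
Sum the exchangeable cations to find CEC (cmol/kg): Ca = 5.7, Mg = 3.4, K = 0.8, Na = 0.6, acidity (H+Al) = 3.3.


Step 1: CEC = Ca + Mg + K + Na + (H+Al)
Step 2: CEC = 5.7 + 3.4 + 0.8 + 0.6 + 3.3
Step 3: CEC = 13.8 cmol/kg

13.8


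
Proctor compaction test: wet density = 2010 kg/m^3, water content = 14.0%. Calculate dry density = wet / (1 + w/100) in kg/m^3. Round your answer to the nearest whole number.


Step 1: Dry density = wet density / (1 + w/100)
Step 2: Dry density = 2010 / (1 + 14.0/100)
Step 3: Dry density = 2010 / 1.14
Step 4: Dry density = 1763 kg/m^3

1763


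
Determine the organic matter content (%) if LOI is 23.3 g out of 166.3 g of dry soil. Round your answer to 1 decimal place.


Step 1: OM% = 100 * LOI / sample mass
Step 2: OM = 100 * 23.3 / 166.3
Step 3: OM = 14.0%

14.0


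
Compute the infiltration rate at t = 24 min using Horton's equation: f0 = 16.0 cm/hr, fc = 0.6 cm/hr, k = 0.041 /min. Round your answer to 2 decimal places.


Step 1: f = fc + (f0 - fc) * exp(-k * t)
Step 2: exp(-0.041 * 24) = 0.373813
Step 3: f = 0.6 + (16.0 - 0.6) * 0.373813
Step 4: f = 0.6 + 15.4 * 0.373813
Step 5: f = 6.36 cm/hr

6.36


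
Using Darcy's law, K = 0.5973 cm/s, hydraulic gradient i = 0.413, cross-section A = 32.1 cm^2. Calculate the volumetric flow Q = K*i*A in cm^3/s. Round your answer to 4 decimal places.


Step 1: Apply Darcy's law: Q = K * i * A
Step 2: Q = 0.5973 * 0.413 * 32.1
Step 3: Q = 7.9186 cm^3/s

7.9186


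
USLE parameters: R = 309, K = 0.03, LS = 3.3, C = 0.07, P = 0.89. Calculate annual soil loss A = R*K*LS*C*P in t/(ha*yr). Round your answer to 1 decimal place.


Step 1: A = R * K * LS * C * P
Step 2: R * K = 309 * 0.03 = 9.27
Step 3: (R*K) * LS = 9.27 * 3.3 = 30.591
Step 4: * C * P = 30.591 * 0.07 * 0.89 = 1.9
Step 5: A = 1.9 t/(ha*yr)

1.9


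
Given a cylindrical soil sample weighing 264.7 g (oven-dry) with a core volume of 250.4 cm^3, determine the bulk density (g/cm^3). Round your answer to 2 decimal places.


Step 1: Identify the formula: BD = dry mass / volume
Step 2: Substitute values: BD = 264.7 / 250.4
Step 3: BD = 1.06 g/cm^3

1.06


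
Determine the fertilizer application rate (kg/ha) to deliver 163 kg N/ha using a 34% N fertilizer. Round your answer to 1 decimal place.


Step 1: Fertilizer rate = target N / (N content / 100)
Step 2: Rate = 163 / (34 / 100)
Step 3: Rate = 163 / 0.34
Step 4: Rate = 479.4 kg/ha

479.4


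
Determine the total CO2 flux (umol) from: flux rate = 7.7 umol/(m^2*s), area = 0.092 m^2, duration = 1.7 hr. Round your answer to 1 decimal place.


Step 1: Convert time to seconds: 1.7 hr * 3600 = 6120.0 s
Step 2: Total = flux * area * time_s
Step 3: Total = 7.7 * 0.092 * 6120.0
Step 4: Total = 4335.4 umol

4335.4


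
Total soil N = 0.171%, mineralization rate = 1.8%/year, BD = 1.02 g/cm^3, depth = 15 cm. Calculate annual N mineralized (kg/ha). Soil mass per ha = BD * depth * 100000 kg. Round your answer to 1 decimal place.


Step 1: Soil mass per ha = BD * depth * 100000 = 1.02 * 15 * 100000 = 1530000 kg
Step 2: Total N pool = soil mass * N%/100 = 1530000 * 0.171/100 = 2616.3 kg/ha
Step 3: N mineralized = N pool * rate%/100 = 2616.3 * 1.8/100 = 47.1 kg/ha/yr

47.1


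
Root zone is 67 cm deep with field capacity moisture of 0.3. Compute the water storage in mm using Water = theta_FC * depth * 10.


Step 1: Water (mm) = theta_FC * depth (cm) * 10
Step 2: Water = 0.3 * 67 * 10
Step 3: Water = 201.0 mm

201.0


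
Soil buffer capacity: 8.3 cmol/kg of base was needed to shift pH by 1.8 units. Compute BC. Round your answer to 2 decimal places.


Step 1: BC = change in base / change in pH
Step 2: BC = 8.3 / 1.8
Step 3: BC = 4.61 cmol/(kg*pH unit)

4.61


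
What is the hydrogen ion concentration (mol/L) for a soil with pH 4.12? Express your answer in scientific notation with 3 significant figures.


Step 1: [H+] = 10^(-pH)
Step 2: [H+] = 10^(-4.12)
Step 3: [H+] = 7.59e-05 mol/L

7.59e-05


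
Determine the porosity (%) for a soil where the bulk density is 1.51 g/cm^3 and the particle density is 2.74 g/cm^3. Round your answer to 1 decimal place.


Step 1: Formula: n = 100 * (1 - BD / PD)
Step 2: n = 100 * (1 - 1.51 / 2.74)
Step 3: n = 100 * (1 - 0.55109)
Step 4: n = 44.9%

44.9


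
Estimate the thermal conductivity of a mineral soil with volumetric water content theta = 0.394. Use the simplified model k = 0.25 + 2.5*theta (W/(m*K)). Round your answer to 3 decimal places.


Step 1: k = 0.25 + 2.5 * theta
Step 2: k = 0.25 + 2.5 * 0.394
Step 3: k = 0.25 + 0.985
Step 4: k = 1.235 W/(m*K)

1.235


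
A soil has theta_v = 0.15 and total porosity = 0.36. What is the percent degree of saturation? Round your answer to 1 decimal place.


Step 1: S = 100 * theta_v / n
Step 2: S = 100 * 0.15 / 0.36
Step 3: S = 41.7%

41.7


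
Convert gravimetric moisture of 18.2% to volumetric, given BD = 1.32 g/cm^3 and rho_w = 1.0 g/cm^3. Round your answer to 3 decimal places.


Step 1: theta = (w / 100) * BD / rho_w
Step 2: theta = (18.2 / 100) * 1.32 / 1.0
Step 3: theta = 0.182 * 1.32
Step 4: theta = 0.24

0.24


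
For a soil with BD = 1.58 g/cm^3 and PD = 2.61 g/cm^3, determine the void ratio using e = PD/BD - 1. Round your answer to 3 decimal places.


Step 1: e = PD / BD - 1
Step 2: e = 2.61 / 1.58 - 1
Step 3: e = 1.6519 - 1
Step 4: e = 0.652

0.652


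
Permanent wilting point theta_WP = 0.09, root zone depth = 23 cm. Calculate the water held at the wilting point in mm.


Step 1: Water (mm) = theta_WP * depth * 10
Step 2: Water = 0.09 * 23 * 10
Step 3: Water = 20.7 mm

20.7


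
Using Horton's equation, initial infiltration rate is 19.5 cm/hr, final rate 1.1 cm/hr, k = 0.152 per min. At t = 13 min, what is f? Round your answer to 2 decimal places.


Step 1: f = fc + (f0 - fc) * exp(-k * t)
Step 2: exp(-0.152 * 13) = 0.138623
Step 3: f = 1.1 + (19.5 - 1.1) * 0.138623
Step 4: f = 1.1 + 18.4 * 0.138623
Step 5: f = 3.65 cm/hr

3.65


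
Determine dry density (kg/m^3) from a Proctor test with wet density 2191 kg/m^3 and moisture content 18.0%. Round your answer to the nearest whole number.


Step 1: Dry density = wet density / (1 + w/100)
Step 2: Dry density = 2191 / (1 + 18.0/100)
Step 3: Dry density = 2191 / 1.18
Step 4: Dry density = 1857 kg/m^3

1857


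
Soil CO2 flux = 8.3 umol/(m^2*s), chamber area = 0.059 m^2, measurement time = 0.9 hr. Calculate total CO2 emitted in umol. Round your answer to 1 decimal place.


Step 1: Convert time to seconds: 0.9 hr * 3600 = 3240.0 s
Step 2: Total = flux * area * time_s
Step 3: Total = 8.3 * 0.059 * 3240.0
Step 4: Total = 1586.6 umol

1586.6


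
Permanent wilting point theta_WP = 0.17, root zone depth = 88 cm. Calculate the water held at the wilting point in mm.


Step 1: Water (mm) = theta_WP * depth * 10
Step 2: Water = 0.17 * 88 * 10
Step 3: Water = 149.6 mm

149.6


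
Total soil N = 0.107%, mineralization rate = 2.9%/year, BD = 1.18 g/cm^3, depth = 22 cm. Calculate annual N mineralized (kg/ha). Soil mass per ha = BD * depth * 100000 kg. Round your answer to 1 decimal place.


Step 1: Soil mass per ha = BD * depth * 100000 = 1.18 * 22 * 100000 = 2596000 kg
Step 2: Total N pool = soil mass * N%/100 = 2596000 * 0.107/100 = 2777.72 kg/ha
Step 3: N mineralized = N pool * rate%/100 = 2777.72 * 2.9/100 = 80.6 kg/ha/yr

80.6


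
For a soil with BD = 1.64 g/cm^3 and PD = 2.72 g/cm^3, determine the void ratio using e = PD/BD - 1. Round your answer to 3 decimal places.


Step 1: e = PD / BD - 1
Step 2: e = 2.72 / 1.64 - 1
Step 3: e = 1.65854 - 1
Step 4: e = 0.659

0.659


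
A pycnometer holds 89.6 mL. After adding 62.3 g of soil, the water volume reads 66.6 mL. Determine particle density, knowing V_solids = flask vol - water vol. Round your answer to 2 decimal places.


Step 1: Volume of solids = flask volume - water volume with soil
Step 2: V_solids = 89.6 - 66.6 = 23.0 mL
Step 3: Particle density = mass / V_solids = 62.3 / 23.0 = 2.71 g/cm^3

2.71


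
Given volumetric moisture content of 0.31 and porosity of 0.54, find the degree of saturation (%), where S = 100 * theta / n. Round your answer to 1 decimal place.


Step 1: S = 100 * theta_v / n
Step 2: S = 100 * 0.31 / 0.54
Step 3: S = 57.4%

57.4


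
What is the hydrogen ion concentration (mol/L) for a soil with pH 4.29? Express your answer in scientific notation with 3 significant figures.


Step 1: [H+] = 10^(-pH)
Step 2: [H+] = 10^(-4.29)
Step 3: [H+] = 5.13e-05 mol/L

5.13e-05


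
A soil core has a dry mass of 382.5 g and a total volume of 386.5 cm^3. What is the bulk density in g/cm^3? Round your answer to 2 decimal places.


Step 1: Identify the formula: BD = dry mass / volume
Step 2: Substitute values: BD = 382.5 / 386.5
Step 3: BD = 0.99 g/cm^3

0.99


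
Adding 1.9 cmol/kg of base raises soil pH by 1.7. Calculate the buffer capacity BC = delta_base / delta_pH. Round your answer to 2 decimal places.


Step 1: BC = change in base / change in pH
Step 2: BC = 1.9 / 1.7
Step 3: BC = 1.12 cmol/(kg*pH unit)

1.12


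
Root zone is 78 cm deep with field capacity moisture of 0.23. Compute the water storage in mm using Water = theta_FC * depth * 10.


Step 1: Water (mm) = theta_FC * depth (cm) * 10
Step 2: Water = 0.23 * 78 * 10
Step 3: Water = 179.4 mm

179.4


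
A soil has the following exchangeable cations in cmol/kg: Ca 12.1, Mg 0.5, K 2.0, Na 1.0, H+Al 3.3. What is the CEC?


Step 1: CEC = Ca + Mg + K + Na + (H+Al)
Step 2: CEC = 12.1 + 0.5 + 2.0 + 1.0 + 3.3
Step 3: CEC = 18.9 cmol/kg

18.9


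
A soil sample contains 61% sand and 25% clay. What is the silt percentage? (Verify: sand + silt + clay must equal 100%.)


Step 1: sand + silt + clay = 100%
Step 2: silt = 100 - sand - clay
Step 3: silt = 100 - 61 - 25
Step 4: silt = 14%

14


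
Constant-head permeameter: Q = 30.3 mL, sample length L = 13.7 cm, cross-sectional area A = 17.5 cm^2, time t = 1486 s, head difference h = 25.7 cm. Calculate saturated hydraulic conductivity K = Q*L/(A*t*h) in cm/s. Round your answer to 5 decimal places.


Step 1: K = Q * L / (A * t * h)
Step 2: Numerator = 30.3 * 13.7 = 415.11
Step 3: Denominator = 17.5 * 1486 * 25.7 = 668328.5
Step 4: K = 415.11 / 668328.5 = 0.00062 cm/s

0.00062


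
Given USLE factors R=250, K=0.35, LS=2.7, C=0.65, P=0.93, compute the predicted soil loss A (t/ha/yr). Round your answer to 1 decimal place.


Step 1: A = R * K * LS * C * P
Step 2: R * K = 250 * 0.35 = 87.5
Step 3: (R*K) * LS = 87.5 * 2.7 = 236.25
Step 4: * C * P = 236.25 * 0.65 * 0.93 = 142.8
Step 5: A = 142.8 t/(ha*yr)

142.8


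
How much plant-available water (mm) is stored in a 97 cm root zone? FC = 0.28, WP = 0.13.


Step 1: Available water = (FC - WP) * depth * 10
Step 2: AW = (0.28 - 0.13) * 97 * 10
Step 3: AW = 0.15 * 97 * 10
Step 4: AW = 145.5 mm

145.5


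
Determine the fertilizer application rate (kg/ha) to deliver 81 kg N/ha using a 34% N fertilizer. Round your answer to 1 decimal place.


Step 1: Fertilizer rate = target N / (N content / 100)
Step 2: Rate = 81 / (34 / 100)
Step 3: Rate = 81 / 0.34
Step 4: Rate = 238.2 kg/ha

238.2


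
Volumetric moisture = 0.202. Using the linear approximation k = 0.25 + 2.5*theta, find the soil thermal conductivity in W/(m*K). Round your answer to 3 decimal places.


Step 1: k = 0.25 + 2.5 * theta
Step 2: k = 0.25 + 2.5 * 0.202
Step 3: k = 0.25 + 0.505
Step 4: k = 0.755 W/(m*K)

0.755


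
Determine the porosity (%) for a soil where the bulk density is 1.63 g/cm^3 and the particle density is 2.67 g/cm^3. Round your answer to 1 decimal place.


Step 1: Formula: n = 100 * (1 - BD / PD)
Step 2: n = 100 * (1 - 1.63 / 2.67)
Step 3: n = 100 * (1 - 0.61049)
Step 4: n = 39.0%

39.0


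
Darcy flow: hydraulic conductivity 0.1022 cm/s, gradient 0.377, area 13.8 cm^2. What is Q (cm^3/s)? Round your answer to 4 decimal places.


Step 1: Apply Darcy's law: Q = K * i * A
Step 2: Q = 0.1022 * 0.377 * 13.8
Step 3: Q = 0.5317 cm^3/s

0.5317


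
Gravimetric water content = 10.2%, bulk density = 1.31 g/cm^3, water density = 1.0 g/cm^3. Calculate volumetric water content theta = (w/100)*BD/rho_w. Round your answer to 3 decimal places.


Step 1: theta = (w / 100) * BD / rho_w
Step 2: theta = (10.2 / 100) * 1.31 / 1.0
Step 3: theta = 0.102 * 1.31
Step 4: theta = 0.134

0.134


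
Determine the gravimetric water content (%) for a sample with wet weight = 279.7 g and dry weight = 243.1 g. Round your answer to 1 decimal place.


Step 1: Water mass = wet - dry = 279.7 - 243.1 = 36.6 g
Step 2: w = 100 * water mass / dry mass
Step 3: w = 100 * 36.6 / 243.1 = 15.1%

15.1


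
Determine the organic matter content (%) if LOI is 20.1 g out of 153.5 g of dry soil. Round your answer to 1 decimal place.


Step 1: OM% = 100 * LOI / sample mass
Step 2: OM = 100 * 20.1 / 153.5
Step 3: OM = 13.1%

13.1


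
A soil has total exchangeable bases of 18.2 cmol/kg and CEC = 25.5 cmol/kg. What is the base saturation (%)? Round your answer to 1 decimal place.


Step 1: BS = 100 * (sum of bases) / CEC
Step 2: BS = 100 * 18.2 / 25.5
Step 3: BS = 71.4%

71.4


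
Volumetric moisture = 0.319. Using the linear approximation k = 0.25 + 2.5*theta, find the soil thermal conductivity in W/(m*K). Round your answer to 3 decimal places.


Step 1: k = 0.25 + 2.5 * theta
Step 2: k = 0.25 + 2.5 * 0.319
Step 3: k = 0.25 + 0.798
Step 4: k = 1.048 W/(m*K)

1.048


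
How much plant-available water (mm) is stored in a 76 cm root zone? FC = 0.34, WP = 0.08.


Step 1: Available water = (FC - WP) * depth * 10
Step 2: AW = (0.34 - 0.08) * 76 * 10
Step 3: AW = 0.26 * 76 * 10
Step 4: AW = 197.6 mm

197.6


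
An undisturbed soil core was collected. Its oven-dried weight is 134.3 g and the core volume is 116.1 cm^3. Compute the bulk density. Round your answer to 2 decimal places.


Step 1: Identify the formula: BD = dry mass / volume
Step 2: Substitute values: BD = 134.3 / 116.1
Step 3: BD = 1.16 g/cm^3

1.16


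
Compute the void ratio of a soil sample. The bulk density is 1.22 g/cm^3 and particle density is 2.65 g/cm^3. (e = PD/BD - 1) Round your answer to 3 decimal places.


Step 1: e = PD / BD - 1
Step 2: e = 2.65 / 1.22 - 1
Step 3: e = 2.17213 - 1
Step 4: e = 1.172

1.172


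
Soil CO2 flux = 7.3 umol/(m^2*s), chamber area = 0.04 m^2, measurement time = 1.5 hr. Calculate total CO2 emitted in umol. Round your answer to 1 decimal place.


Step 1: Convert time to seconds: 1.5 hr * 3600 = 5400.0 s
Step 2: Total = flux * area * time_s
Step 3: Total = 7.3 * 0.04 * 5400.0
Step 4: Total = 1576.8 umol

1576.8


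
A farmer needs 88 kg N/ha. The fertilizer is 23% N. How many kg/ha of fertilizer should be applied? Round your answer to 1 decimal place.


Step 1: Fertilizer rate = target N / (N content / 100)
Step 2: Rate = 88 / (23 / 100)
Step 3: Rate = 88 / 0.23
Step 4: Rate = 382.6 kg/ha

382.6


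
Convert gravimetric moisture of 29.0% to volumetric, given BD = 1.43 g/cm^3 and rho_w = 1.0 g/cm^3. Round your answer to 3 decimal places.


Step 1: theta = (w / 100) * BD / rho_w
Step 2: theta = (29.0 / 100) * 1.43 / 1.0
Step 3: theta = 0.29 * 1.43
Step 4: theta = 0.415

0.415


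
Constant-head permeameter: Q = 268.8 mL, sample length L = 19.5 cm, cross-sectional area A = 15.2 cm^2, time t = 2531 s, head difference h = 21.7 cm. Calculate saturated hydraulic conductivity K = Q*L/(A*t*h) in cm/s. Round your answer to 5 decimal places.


Step 1: K = Q * L / (A * t * h)
Step 2: Numerator = 268.8 * 19.5 = 5241.6
Step 3: Denominator = 15.2 * 2531 * 21.7 = 834825.04
Step 4: K = 5241.6 / 834825.04 = 0.00628 cm/s

0.00628


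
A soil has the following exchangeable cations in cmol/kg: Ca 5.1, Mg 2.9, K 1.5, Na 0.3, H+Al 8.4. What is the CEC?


Step 1: CEC = Ca + Mg + K + Na + (H+Al)
Step 2: CEC = 5.1 + 2.9 + 1.5 + 0.3 + 8.4
Step 3: CEC = 18.2 cmol/kg

18.2


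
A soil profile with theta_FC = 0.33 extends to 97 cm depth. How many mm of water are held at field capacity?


Step 1: Water (mm) = theta_FC * depth (cm) * 10
Step 2: Water = 0.33 * 97 * 10
Step 3: Water = 320.1 mm

320.1


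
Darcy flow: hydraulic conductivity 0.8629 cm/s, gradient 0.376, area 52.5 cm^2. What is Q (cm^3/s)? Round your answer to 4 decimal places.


Step 1: Apply Darcy's law: Q = K * i * A
Step 2: Q = 0.8629 * 0.376 * 52.5
Step 3: Q = 17.0336 cm^3/s

17.0336


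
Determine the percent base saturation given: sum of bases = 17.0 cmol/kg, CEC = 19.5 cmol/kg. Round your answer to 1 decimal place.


Step 1: BS = 100 * (sum of bases) / CEC
Step 2: BS = 100 * 17.0 / 19.5
Step 3: BS = 87.2%

87.2


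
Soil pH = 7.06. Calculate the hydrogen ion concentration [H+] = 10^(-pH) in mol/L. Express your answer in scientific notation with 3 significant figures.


Step 1: [H+] = 10^(-pH)
Step 2: [H+] = 10^(-7.06)
Step 3: [H+] = 8.71e-08 mol/L

8.71e-08


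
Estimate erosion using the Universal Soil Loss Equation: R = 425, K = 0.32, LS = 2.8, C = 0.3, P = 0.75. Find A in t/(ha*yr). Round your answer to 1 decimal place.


Step 1: A = R * K * LS * C * P
Step 2: R * K = 425 * 0.32 = 136.0
Step 3: (R*K) * LS = 136.0 * 2.8 = 380.8
Step 4: * C * P = 380.8 * 0.3 * 0.75 = 85.7
Step 5: A = 85.7 t/(ha*yr)

85.7


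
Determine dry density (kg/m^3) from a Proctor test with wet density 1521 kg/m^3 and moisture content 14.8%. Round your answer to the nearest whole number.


Step 1: Dry density = wet density / (1 + w/100)
Step 2: Dry density = 1521 / (1 + 14.8/100)
Step 3: Dry density = 1521 / 1.148
Step 4: Dry density = 1325 kg/m^3

1325


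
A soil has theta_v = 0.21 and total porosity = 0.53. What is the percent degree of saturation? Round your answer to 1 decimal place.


Step 1: S = 100 * theta_v / n
Step 2: S = 100 * 0.21 / 0.53
Step 3: S = 39.6%

39.6


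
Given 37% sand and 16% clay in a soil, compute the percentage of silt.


Step 1: sand + silt + clay = 100%
Step 2: silt = 100 - sand - clay
Step 3: silt = 100 - 37 - 16
Step 4: silt = 47%

47


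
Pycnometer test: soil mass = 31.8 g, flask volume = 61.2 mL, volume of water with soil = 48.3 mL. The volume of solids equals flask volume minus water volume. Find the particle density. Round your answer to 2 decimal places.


Step 1: Volume of solids = flask volume - water volume with soil
Step 2: V_solids = 61.2 - 48.3 = 12.9 mL
Step 3: Particle density = mass / V_solids = 31.8 / 12.9 = 2.47 g/cm^3

2.47


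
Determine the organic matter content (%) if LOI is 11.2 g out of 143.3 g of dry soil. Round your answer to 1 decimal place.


Step 1: OM% = 100 * LOI / sample mass
Step 2: OM = 100 * 11.2 / 143.3
Step 3: OM = 7.8%

7.8


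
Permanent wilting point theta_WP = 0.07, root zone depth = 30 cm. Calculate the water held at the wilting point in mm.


Step 1: Water (mm) = theta_WP * depth * 10
Step 2: Water = 0.07 * 30 * 10
Step 3: Water = 21.0 mm

21.0


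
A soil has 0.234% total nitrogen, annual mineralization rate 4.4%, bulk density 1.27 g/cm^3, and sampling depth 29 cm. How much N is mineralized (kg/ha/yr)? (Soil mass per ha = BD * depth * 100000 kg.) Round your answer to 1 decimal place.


Step 1: Soil mass per ha = BD * depth * 100000 = 1.27 * 29 * 100000 = 3683000 kg
Step 2: Total N pool = soil mass * N%/100 = 3683000 * 0.234/100 = 8618.22 kg/ha
Step 3: N mineralized = N pool * rate%/100 = 8618.22 * 4.4/100 = 379.2 kg/ha/yr

379.2


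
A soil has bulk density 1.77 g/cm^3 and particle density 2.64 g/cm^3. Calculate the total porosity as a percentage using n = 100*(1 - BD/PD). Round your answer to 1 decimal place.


Step 1: Formula: n = 100 * (1 - BD / PD)
Step 2: n = 100 * (1 - 1.77 / 2.64)
Step 3: n = 100 * (1 - 0.67045)
Step 4: n = 33.0%

33.0


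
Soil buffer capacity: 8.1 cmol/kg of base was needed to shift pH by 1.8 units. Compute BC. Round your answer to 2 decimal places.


Step 1: BC = change in base / change in pH
Step 2: BC = 8.1 / 1.8
Step 3: BC = 4.5 cmol/(kg*pH unit)

4.5


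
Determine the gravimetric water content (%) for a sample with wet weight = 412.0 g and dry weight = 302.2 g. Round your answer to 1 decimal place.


Step 1: Water mass = wet - dry = 412.0 - 302.2 = 109.8 g
Step 2: w = 100 * water mass / dry mass
Step 3: w = 100 * 109.8 / 302.2 = 36.3%

36.3


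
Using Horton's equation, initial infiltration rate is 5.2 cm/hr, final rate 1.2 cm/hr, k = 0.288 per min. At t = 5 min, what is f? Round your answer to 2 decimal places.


Step 1: f = fc + (f0 - fc) * exp(-k * t)
Step 2: exp(-0.288 * 5) = 0.236928
Step 3: f = 1.2 + (5.2 - 1.2) * 0.236928
Step 4: f = 1.2 + 4.0 * 0.236928
Step 5: f = 2.15 cm/hr

2.15


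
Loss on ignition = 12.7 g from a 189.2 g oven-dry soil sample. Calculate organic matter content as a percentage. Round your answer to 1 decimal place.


Step 1: OM% = 100 * LOI / sample mass
Step 2: OM = 100 * 12.7 / 189.2
Step 3: OM = 6.7%

6.7


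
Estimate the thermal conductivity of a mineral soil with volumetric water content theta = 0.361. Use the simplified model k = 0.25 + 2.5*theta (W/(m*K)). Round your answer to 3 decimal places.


Step 1: k = 0.25 + 2.5 * theta
Step 2: k = 0.25 + 2.5 * 0.361
Step 3: k = 0.25 + 0.903
Step 4: k = 1.153 W/(m*K)

1.153


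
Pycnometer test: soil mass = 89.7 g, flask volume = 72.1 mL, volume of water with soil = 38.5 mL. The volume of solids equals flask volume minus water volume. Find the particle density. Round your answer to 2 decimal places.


Step 1: Volume of solids = flask volume - water volume with soil
Step 2: V_solids = 72.1 - 38.5 = 33.6 mL
Step 3: Particle density = mass / V_solids = 89.7 / 33.6 = 2.67 g/cm^3

2.67


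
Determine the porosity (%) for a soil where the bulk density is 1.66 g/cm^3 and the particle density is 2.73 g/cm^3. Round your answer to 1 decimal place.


Step 1: Formula: n = 100 * (1 - BD / PD)
Step 2: n = 100 * (1 - 1.66 / 2.73)
Step 3: n = 100 * (1 - 0.60806)
Step 4: n = 39.2%

39.2


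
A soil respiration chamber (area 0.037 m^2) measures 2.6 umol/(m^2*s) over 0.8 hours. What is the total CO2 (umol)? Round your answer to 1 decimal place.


Step 1: Convert time to seconds: 0.8 hr * 3600 = 2880.0 s
Step 2: Total = flux * area * time_s
Step 3: Total = 2.6 * 0.037 * 2880.0
Step 4: Total = 277.1 umol

277.1


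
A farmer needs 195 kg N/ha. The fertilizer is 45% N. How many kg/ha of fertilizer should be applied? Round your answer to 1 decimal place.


Step 1: Fertilizer rate = target N / (N content / 100)
Step 2: Rate = 195 / (45 / 100)
Step 3: Rate = 195 / 0.45
Step 4: Rate = 433.3 kg/ha

433.3


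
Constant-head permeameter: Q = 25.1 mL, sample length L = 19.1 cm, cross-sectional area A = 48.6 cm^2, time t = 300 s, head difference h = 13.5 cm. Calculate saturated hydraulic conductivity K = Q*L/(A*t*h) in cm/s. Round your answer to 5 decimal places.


Step 1: K = Q * L / (A * t * h)
Step 2: Numerator = 25.1 * 19.1 = 479.41
Step 3: Denominator = 48.6 * 300 * 13.5 = 196830.0
Step 4: K = 479.41 / 196830.0 = 0.00244 cm/s

0.00244


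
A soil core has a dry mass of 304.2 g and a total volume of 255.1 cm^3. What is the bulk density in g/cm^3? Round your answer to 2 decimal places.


Step 1: Identify the formula: BD = dry mass / volume
Step 2: Substitute values: BD = 304.2 / 255.1
Step 3: BD = 1.19 g/cm^3

1.19


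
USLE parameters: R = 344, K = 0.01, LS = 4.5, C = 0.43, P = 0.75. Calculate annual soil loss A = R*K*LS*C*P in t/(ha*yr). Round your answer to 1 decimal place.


Step 1: A = R * K * LS * C * P
Step 2: R * K = 344 * 0.01 = 3.44
Step 3: (R*K) * LS = 3.44 * 4.5 = 15.48
Step 4: * C * P = 15.48 * 0.43 * 0.75 = 5.0
Step 5: A = 5.0 t/(ha*yr)

5.0


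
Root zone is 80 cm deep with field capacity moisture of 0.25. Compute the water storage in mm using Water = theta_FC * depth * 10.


Step 1: Water (mm) = theta_FC * depth (cm) * 10
Step 2: Water = 0.25 * 80 * 10
Step 3: Water = 200.0 mm

200.0
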